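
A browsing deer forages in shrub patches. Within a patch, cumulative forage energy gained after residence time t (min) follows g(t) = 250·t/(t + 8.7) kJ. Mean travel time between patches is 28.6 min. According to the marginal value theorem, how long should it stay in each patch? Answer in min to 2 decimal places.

15.77 min

Optimal t* satisfies g'(t*) = g(t*)/(T + t*).
g'(t) = 250·8.7/(t + 8.7)². Setting 250·8.7/(t+8.7)² = 250t/[(t+8.7)(28.6+t)] gives 8.7(28.6+t) = t(t+8.7), so t² = 8.7×28.6 = 248.8.
t* = √248.8 = 15.77 min.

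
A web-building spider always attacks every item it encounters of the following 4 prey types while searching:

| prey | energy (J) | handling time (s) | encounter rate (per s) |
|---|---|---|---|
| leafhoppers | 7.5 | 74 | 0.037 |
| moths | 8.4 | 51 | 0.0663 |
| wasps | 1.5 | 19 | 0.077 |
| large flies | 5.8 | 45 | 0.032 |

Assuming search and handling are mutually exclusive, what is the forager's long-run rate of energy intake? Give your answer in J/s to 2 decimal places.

0.11 J/s

R = (0.037×7.5 + 0.0663×8.4 + 0.077×1.5 + 0.032×5.8) / (1 + 0.037×74 + 0.0663×51 + 0.077×19 + 0.032×45) = 1.136/10.02 = 0.1133 J/s.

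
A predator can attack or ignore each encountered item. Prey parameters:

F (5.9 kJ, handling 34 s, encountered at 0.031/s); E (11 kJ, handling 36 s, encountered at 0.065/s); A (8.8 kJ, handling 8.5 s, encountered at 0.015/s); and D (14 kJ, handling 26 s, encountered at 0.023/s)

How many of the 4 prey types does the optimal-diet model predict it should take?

3

E/h in descending order: A 1.04, D 0.538, E 0.306, F 0.174 kJ/s. The optimal diet is the largest prefix of this list for which every included type satisfies E_i/h_i > R on the types above it.
Rate on top 1: 0.1171. D: 0.538 > 0.1171 → include.
Rate on top 2: 0.2631. E: 0.306 > 0.2631 → include.
Rate on top 3: 0.2875. F: 0.174 < 0.2875 → exclude; stop.
Optimal diet: A, D, E — 3 of 4 types.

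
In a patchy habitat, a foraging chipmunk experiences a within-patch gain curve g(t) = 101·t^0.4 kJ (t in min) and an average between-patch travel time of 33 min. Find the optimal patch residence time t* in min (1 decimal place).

Optimal t* satisfies g'(t*) = g(t*)/(T + t*).
g'(t) = 0.4·101·t^-0.6. Setting 0.4·101·t^-0.6 = 101·t^0.4/(33+t) gives 0.4(33+t) = t, so 0.60·t = 0.4×33.
t* = 0.4×33/0.60 = 22 min.

22.0 min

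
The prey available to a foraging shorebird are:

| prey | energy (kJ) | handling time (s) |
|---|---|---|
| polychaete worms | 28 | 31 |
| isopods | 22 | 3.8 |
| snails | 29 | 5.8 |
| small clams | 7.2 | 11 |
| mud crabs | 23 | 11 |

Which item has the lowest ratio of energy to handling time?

small clams

In descending order of E/h:
isopods: 22/3.8 = 5.79 kJ/s
snails: 29/5.8 = 5 kJ/s
mud crabs: 23/11 = 2.09 kJ/s
polychaete worms: 28/31 = 0.903 kJ/s
small clams: 7.2/11 = 0.655 kJ/s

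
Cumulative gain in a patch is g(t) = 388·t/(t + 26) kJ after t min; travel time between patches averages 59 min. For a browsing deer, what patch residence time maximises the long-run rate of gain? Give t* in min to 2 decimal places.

Maximise g(t)/(T+t): set derivative to zero → g'(t)(T+t) = g(t).
g'(t) = 388·26/(t + 26)². Setting 388·26/(t+26)² = 388t/[(t+26)(59+t)] gives 26(59+t) = t(t+26), so t² = 26×59 = 1534.
t* = √1534 = 39.17 min.

39.17 min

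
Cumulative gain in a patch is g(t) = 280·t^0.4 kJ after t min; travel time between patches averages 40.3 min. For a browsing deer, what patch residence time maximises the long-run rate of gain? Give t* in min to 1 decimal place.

By the marginal value theorem, leave when the instantaneous gain rate g'(t) equals the habitat-wide average g(t)/(T + t).
g'(t) = 0.4·280·t^-0.6. Setting 0.4·280·t^-0.6 = 280·t^0.4/(40.3+t) gives 0.4(40.3+t) = t, so 0.60·t = 0.4×40.3.
t* = 0.4×40.3/0.60 = 26.87 min.

26.9 min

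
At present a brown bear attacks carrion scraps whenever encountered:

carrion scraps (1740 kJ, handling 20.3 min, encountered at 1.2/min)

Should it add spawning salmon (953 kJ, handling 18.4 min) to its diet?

Intake rate on the current diet: R = (1.2×1740) / (1 + 1.2×20.3) = 2088/25.36 = 82.33 kJ/min.
Profitability of spawning salmon: 953/18.4 = 51.79 kJ/min.
51.79 < 82.33, so adding spawning salmon would lower the average — exclude it.

No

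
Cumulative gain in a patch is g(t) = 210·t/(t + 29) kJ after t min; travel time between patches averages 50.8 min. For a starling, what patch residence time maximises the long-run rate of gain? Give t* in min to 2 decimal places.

38.38 min

Maximise g(t)/(T+t): set derivative to zero → g'(t)(T+t) = g(t).
g'(t) = 210·29/(t + 29)². Setting 210·29/(t+29)² = 210t/[(t+29)(50.8+t)] gives 29(50.8+t) = t(t+29), so t² = 29×50.8 = 1473.
t* = √1473 = 38.38 min.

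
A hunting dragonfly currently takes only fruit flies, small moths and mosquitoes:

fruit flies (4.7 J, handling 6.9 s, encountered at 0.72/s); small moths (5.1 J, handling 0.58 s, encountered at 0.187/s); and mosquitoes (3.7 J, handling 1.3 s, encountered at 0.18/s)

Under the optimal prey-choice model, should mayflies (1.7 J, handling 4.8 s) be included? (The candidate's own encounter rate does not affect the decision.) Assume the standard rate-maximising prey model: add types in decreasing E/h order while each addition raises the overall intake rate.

Intake rate on the current diet: R = (0.72×4.7 + 0.187×5.1 + 0.18×3.7) / (1 + 0.72×6.9 + 0.187×0.58 + 0.18×1.3) = 5.004/6.31 = 0.7929 J/s.
mayflies: E/h = 1.7/4.8 = 0.3542 J/s.
Since 0.3542 < R, time spent handling mayflies is better spent searching.

No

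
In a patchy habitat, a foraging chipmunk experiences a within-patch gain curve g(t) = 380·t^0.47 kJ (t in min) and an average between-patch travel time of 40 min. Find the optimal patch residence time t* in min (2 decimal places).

Optimal t* satisfies g'(t*) = g(t*)/(T + t*).
g'(t) = 0.47·380·t^-0.53. Setting 0.47·380·t^-0.53 = 380·t^0.47/(40+t) gives 0.47(40+t) = t, so 0.53·t = 0.47×40.
t* = 0.47×40/0.53 = 35.47 min.

35.47 min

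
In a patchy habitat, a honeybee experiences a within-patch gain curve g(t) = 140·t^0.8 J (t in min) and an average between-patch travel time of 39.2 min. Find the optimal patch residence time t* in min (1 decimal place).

By the marginal value theorem, leave when the instantaneous gain rate g'(t) equals the habitat-wide average g(t)/(T + t).
g'(t) = 0.8·140·t^-0.2. Setting 0.8·140·t^-0.2 = 140·t^0.8/(39.2+t) gives 0.8(39.2+t) = t, so 0.20·t = 0.8×39.2.
t* = 0.8×39.2/0.20 = 156.8 min.

156.8 min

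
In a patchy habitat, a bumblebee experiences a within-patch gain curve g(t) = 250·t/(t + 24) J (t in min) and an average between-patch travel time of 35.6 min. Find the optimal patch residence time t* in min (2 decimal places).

Optimal t* satisfies g'(t*) = g(t*)/(T + t*).
g'(t) = 250·24/(t + 24)². Setting 250·24/(t+24)² = 250t/[(t+24)(35.6+t)] gives 24(35.6+t) = t(t+24), so t² = 24×35.6 = 854.4.
t* = √854.4 = 29.23 min.

29.23 min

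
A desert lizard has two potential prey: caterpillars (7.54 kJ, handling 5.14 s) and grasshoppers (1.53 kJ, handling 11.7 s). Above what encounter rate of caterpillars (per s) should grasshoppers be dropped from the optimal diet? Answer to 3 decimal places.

0.019 per s

At the threshold, the rate on caterpillars alone equals the profitability of grasshoppers: λ·7.54/(1 + λ·5.14) = 1.53/11.7 = 0.1308.
Rearranging, λ(7.54 − 0.1308×5.14) = 0.1308, so λ = 0.1308/6.868 = 0.01904 per s.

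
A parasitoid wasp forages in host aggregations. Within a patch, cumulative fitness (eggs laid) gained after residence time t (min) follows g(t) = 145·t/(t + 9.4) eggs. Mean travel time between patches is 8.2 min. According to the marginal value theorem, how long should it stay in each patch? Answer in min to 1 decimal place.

8.8 min

Optimal t* satisfies g'(t*) = g(t*)/(T + t*).
g'(t) = 145·9.4/(t + 9.4)². Setting 145·9.4/(t+9.4)² = 145t/[(t+9.4)(8.2+t)] gives 9.4(8.2+t) = t(t+9.4), so t² = 9.4×8.2 = 77.08.
t* = √77.08 = 8.78 min.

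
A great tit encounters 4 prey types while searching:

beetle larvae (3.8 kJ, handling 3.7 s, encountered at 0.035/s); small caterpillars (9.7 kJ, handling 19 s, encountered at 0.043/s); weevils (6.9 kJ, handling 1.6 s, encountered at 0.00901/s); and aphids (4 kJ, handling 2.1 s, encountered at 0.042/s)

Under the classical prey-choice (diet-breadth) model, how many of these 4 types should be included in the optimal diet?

4

Profitabilities (E/h, kJ/s): weevils 4.31, aphids 1.9, beetle larvae 1.03, small caterpillars 0.511. Add prey in this order while the next type's profitability exceeds the intake rate on those already taken.
Rate on top 1: 0.06129. aphids: 1.9 > 0.06129 → include.
Rate on top 2: 0.2087. beetle larvae: 1.03 > 0.2087 → include.
Rate on top 3: 0.2948. small caterpillars: 0.511 > 0.2948 → include.
Optimal diet: weevils, aphids, beetle larvae, small caterpillars — 4 of 4 types.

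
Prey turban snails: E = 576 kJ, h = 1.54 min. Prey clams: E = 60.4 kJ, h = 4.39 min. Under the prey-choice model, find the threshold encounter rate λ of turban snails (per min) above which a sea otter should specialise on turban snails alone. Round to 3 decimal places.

0.025 per min

The zero-one rule: include clams iff E₂/h₂ > λE₁/(1+λh₁). Equality gives the switch point.
λE₁h₂ = E₂ + λE₂h₁ ⇒ λ = E₂/(E₁h₂ − E₂h₁) = 60.4/(2529 − 93.02) = 0.0248 per min.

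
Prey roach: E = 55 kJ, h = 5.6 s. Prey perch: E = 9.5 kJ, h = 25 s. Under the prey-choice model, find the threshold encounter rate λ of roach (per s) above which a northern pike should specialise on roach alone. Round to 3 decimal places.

At the threshold, the rate on roach alone equals the profitability of perch: λ·55/(1 + λ·5.6) = 9.5/25 = 0.38.
Rearranging, λ(55 − 0.38×5.6) = 0.38, so λ = 0.38/52.87 = 0.007187 per s.

0.007 per s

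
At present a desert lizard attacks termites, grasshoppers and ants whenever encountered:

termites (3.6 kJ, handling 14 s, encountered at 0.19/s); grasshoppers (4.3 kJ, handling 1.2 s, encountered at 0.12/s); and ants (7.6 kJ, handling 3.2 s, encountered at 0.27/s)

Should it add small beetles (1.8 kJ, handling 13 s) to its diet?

No

On termites, grasshoppers and ants alone, R = ΣλE/(1+Σλh) = 3.252/4.668 = 0.6967 kJ/s.
Profitability of small beetles: 1.8/13 = 0.1385 kJ/s.
0.1385 < 0.6967, so adding small beetles would lower the average — exclude it.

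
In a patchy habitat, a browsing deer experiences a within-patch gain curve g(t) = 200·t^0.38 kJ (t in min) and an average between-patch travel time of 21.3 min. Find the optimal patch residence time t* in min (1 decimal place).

13.1 min

Optimal t* satisfies g'(t*) = g(t*)/(T + t*).
g'(t) = 0.38·200·t^-0.62. Setting 0.38·200·t^-0.62 = 200·t^0.38/(21.3+t) gives 0.38(21.3+t) = t, so 0.62·t = 0.38×21.3.
t* = 0.38×21.3/0.62 = 13.05 min.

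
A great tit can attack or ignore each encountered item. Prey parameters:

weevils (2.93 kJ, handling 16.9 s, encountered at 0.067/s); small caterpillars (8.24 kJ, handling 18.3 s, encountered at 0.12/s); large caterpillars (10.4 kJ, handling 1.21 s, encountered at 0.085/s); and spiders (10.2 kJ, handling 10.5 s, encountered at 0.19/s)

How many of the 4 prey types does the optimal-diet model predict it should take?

2

Profitabilities (E/h, kJ/s): large caterpillars 8.6, spiders 0.971, small caterpillars 0.45, weevils 0.173. Add prey in this order while the next type's profitability exceeds the intake rate on those already taken.
Rate on top 1: 0.8016. spiders: 0.971 > 0.8016 → include.
Rate on top 2: 0.911. small caterpillars: 0.45 < 0.911 → exclude; stop.
Optimal diet: large caterpillars, spiders — 2 of 4 types.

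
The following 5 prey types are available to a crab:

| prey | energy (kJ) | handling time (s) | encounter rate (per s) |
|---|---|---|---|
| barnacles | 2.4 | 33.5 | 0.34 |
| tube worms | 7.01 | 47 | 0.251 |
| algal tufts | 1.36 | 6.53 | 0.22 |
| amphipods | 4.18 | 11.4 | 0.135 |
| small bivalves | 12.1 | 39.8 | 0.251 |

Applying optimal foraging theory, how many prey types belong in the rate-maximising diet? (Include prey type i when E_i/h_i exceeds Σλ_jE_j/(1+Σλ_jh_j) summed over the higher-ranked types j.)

2

Profitabilities (E/h, kJ/s): amphipods 0.367, small bivalves 0.304, algal tufts 0.208, tube worms 0.149, barnacles 0.0716. Add prey in this order while the next type's profitability exceeds the intake rate on those already taken.
Rate on top 1: 0.2223. small bivalves: 0.304 > 0.2223 → include.
Rate on top 2: 0.2874. algal tufts: 0.208 < 0.2874 → exclude; stop.
Optimal diet: amphipods, small bivalves — 2 of 5 types.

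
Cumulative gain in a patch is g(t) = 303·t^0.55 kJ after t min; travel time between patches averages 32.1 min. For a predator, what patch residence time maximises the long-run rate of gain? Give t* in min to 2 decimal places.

39.23 min

Optimal t* satisfies g'(t*) = g(t*)/(T + t*).
g'(t) = 0.55·303·t^-0.45. Setting 0.55·303·t^-0.45 = 303·t^0.55/(32.1+t) gives 0.55(32.1+t) = t, so 0.45·t = 0.55×32.1.
t* = 0.55×32.1/0.45 = 39.23 min.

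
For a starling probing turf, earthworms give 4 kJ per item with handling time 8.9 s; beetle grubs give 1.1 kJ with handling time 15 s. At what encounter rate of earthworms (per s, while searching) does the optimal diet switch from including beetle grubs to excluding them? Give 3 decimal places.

Drop beetle grubs once their profitability E₂/h₂ falls below the rate achievable on earthworms alone: E₂/h₂ = λE₁/(1 + λh₁).
Solve for λ: λE₁h₂ = E₂(1 + λh₁) → λ(E₁h₂ − E₂h₁) = E₂ → λ = E₂/(E₁h₂ − E₂h₁).
λ = 1.1/(4×15 − 1.1×8.9) = 1.1/50.21 = 0.02191 per s.

0.022 per s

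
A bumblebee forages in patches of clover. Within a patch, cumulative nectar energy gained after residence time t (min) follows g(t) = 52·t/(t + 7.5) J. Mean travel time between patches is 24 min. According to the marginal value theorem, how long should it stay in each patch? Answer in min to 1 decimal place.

13.4 min

Optimal t* satisfies g'(t*) = g(t*)/(T + t*).
g'(t) = 52·7.5/(t + 7.5)². Setting 52·7.5/(t+7.5)² = 52t/[(t+7.5)(24+t)] gives 7.5(24+t) = t(t+7.5), so t² = 7.5×24 = 180.
t* = √180 = 13.42 min.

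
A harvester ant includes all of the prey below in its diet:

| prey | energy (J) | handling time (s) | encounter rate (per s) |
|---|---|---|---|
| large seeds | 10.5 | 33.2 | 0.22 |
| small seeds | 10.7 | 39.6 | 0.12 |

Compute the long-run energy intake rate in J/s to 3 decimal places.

R = Σλ_iE_i / (1 + Σλ_ih_i)
Numerator: 0.22×10.5 + 0.12×10.7 = 3.594
Denominator: 1 + 0.22×33.2 + 0.12×39.6 = 13.06
R = 3.594/13.06 = 0.2753 J/s

0.275 J/s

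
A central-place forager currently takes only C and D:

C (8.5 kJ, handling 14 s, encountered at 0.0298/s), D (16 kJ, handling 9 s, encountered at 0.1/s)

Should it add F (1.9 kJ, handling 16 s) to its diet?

Intake rate on the current diet: R = (0.0298×8.5 + 0.1×16) / (1 + 0.0298×14 + 0.1×9) = 1.853/2.317 = 0.7998 kJ/s.
F: E/h = 1.9/16 = 0.1187 kJ/s.
0.1187 < 0.7998, so adding F would lower the average — exclude it.

No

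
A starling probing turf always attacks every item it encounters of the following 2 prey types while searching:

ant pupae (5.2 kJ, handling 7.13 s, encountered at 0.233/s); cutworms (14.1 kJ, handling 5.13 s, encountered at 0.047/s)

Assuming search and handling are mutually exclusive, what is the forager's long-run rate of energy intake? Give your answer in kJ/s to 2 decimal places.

R = Σλ_iE_i / (1 + Σλ_ih_i)
Numerator: 0.233×5.2 + 0.047×14.1 = 1.874
Denominator: 1 + 0.233×7.13 + 0.047×5.13 = 2.902
R = 1.874/2.902 = 0.6458 kJ/s

0.65 kJ/s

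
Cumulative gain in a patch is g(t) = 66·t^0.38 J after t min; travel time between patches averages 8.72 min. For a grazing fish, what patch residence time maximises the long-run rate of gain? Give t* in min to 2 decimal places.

By the marginal value theorem, leave when the instantaneous gain rate g'(t) equals the habitat-wide average g(t)/(T + t).
g'(t) = 0.38·66·t^-0.62. Setting 0.38·66·t^-0.62 = 66·t^0.38/(8.72+t) gives 0.38(8.72+t) = t, so 0.62·t = 0.38×8.72.
t* = 0.38×8.72/0.62 = 5.345 min.

5.34 min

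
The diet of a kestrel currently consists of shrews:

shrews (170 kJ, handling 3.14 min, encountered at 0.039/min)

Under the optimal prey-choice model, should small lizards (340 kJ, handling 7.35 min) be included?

Current rate: (0.039×170)/(1 + 0.039×3.14) = 5.907 kJ/min.
small lizards: E/h = 340/7.35 = 46.26 kJ/min.
46.26 > 5.907, so adding small lizards raises the average — include it.

Yes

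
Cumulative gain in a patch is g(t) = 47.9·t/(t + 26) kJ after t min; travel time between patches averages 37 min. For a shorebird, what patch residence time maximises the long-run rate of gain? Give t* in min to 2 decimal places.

Maximise g(t)/(T+t): set derivative to zero → g'(t)(T+t) = g(t).
g'(t) = 47.9·26/(t + 26)². Setting 47.9·26/(t+26)² = 47.9t/[(t+26)(37+t)] gives 26(37+t) = t(t+26), so t² = 26×37 = 962.
t* = √962 = 31.02 min.

31.02 min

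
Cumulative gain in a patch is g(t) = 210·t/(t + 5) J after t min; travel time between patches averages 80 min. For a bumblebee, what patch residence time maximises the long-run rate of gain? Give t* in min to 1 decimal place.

Maximise g(t)/(T+t): set derivative to zero → g'(t)(T+t) = g(t).
g'(t) = 210·5/(t + 5)². Setting 210·5/(t+5)² = 210t/[(t+5)(80+t)] gives 5(80+t) = t(t+5), so t² = 5×80 = 400.
t* = √400 = 20 min.

20.0 min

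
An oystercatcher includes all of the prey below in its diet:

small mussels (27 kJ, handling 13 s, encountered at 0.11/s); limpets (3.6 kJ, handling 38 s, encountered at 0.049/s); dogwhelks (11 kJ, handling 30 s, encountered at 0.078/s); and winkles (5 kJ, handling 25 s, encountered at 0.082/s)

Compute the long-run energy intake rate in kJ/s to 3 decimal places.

0.508 kJ/s

R = Σλ_iE_i / (1 + Σλ_ih_i)
Numerator: 0.11×27 + 0.049×3.6 + 0.078×11 + 0.082×5 = 4.414
Denominator: 1 + 0.11×13 + 0.049×38 + 0.078×30 + 0.082×25 = 8.682
R = 4.414/8.682 = 0.5085 kJ/s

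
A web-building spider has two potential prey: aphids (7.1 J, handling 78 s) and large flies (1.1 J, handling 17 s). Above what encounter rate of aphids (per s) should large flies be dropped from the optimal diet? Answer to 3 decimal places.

0.032 per s

Drop large flies once their profitability E₂/h₂ falls below the rate achievable on aphids alone: E₂/h₂ = λE₁/(1 + λh₁).
Solve for λ: λE₁h₂ = E₂(1 + λh₁) → λ(E₁h₂ − E₂h₁) = E₂ → λ = E₂/(E₁h₂ − E₂h₁).
λ = 1.1/(7.1×17 − 1.1×78) = 1.1/34.9 = 0.03152 per s.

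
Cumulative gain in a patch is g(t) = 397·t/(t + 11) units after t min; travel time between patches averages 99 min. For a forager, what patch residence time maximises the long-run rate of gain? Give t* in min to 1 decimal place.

Optimal t* satisfies g'(t*) = g(t*)/(T + t*).
g'(t) = 397·11/(t + 11)². Setting 397·11/(t+11)² = 397t/[(t+11)(99+t)] gives 11(99+t) = t(t+11), so t² = 11×99 = 1089.
t* = √1089 = 33 min.

33.0 min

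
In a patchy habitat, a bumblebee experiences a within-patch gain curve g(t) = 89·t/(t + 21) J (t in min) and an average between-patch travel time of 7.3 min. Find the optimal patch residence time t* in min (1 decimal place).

Maximise g(t)/(T+t): set derivative to zero → g'(t)(T+t) = g(t).
g'(t) = 89·21/(t + 21)². Setting 89·21/(t+21)² = 89t/[(t+21)(7.3+t)] gives 21(7.3+t) = t(t+21), so t² = 21×7.3 = 153.3.
t* = √153.3 = 12.38 min.

12.4 min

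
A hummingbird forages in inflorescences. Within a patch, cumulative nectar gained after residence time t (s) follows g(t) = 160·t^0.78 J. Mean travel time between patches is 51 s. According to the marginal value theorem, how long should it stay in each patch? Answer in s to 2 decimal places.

Maximise g(t)/(T+t): set derivative to zero → g'(t)(T+t) = g(t).
g'(t) = 0.78·160·t^-0.22. Setting 0.78·160·t^-0.22 = 160·t^0.78/(51+t) gives 0.78(51+t) = t, so 0.22·t = 0.78×51.
t* = 0.78×51/0.22 = 180.8 s.

180.82 s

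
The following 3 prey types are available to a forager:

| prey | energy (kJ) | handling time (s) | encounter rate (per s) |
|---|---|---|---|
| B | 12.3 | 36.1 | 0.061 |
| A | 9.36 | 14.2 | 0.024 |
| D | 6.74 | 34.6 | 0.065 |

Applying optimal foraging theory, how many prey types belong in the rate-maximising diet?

Profitabilities (E/h, kJ/s): A 0.659, B 0.341, D 0.195. Add prey in this order while the next type's profitability exceeds the intake rate on those already taken.
Rate on top 1: 0.1675. B: 0.341 > 0.1675 → include.
Rate on top 2: 0.2752. D: 0.195 < 0.2752 → exclude; stop.
Optimal diet: A, B — 2 of 3 types.

2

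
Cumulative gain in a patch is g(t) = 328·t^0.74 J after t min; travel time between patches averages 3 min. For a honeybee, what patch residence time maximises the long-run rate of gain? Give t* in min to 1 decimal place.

8.5 min

Optimal t* satisfies g'(t*) = g(t*)/(T + t*).
g'(t) = 0.74·328·t^-0.26. Setting 0.74·328·t^-0.26 = 328·t^0.74/(3+t) gives 0.74(3+t) = t, so 0.26·t = 0.74×3.
t* = 0.74×3/0.26 = 8.538 min.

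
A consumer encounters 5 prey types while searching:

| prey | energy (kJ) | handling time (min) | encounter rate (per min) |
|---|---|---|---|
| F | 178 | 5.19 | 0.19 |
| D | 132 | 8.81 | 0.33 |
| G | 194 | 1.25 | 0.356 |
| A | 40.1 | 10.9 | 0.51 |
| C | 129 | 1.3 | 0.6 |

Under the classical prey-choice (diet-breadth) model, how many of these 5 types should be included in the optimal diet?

2

E/h in descending order: G 155, C 99.2, F 34.3, D 15, A 3.68 kJ/min. The optimal diet is the largest prefix of this list for which every included type satisfies E_i/h_i > R on the types above it.
Rate on top 1: 47.8. C: 99.2 > 47.8 → include.
Rate on top 2: 65.83. F: 34.3 < 65.83 → exclude; stop.
Optimal diet: G, C — 2 of 5 types.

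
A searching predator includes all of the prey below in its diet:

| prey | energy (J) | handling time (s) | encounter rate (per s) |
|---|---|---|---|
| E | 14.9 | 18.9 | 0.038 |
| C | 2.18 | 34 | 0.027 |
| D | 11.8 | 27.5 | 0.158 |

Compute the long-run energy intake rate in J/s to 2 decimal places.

0.36 J/s

Energy encountered per unit search time: 0.038×14.9 + 0.027×2.18 + 0.158×11.8 = 2.489 J/s.
Handling time per unit search time: 0.038×18.9 + 0.027×34 + 0.158×27.5 = 5.981.
Rate = 2.489/(1 + 5.981) = 0.3566 J/s.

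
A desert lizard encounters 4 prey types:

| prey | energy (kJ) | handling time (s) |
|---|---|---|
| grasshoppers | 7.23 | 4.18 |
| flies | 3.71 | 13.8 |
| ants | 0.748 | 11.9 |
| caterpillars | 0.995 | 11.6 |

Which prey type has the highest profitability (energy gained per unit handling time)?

grasshoppers

Profitability E/h (kJ/s): grasshoppers = 7.23/4.18 = 1.73, flies = 3.71/13.8 = 0.269, ants = 0.748/11.9 = 0.0629, caterpillars = 0.995/11.6 = 0.0858.
Ranked: grasshoppers > flies > caterpillars > ants.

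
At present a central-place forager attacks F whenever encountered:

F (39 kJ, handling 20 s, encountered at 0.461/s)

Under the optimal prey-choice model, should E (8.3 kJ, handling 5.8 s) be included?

Intake rate on the current diet: R = (0.461×39) / (1 + 0.461×20) = 17.98/10.22 = 1.759 kJ/s.
Profitability of E: 8.3/5.8 = 1.431 kJ/s.
Since 1.431 < R, time spent handling E is better spent searching.

No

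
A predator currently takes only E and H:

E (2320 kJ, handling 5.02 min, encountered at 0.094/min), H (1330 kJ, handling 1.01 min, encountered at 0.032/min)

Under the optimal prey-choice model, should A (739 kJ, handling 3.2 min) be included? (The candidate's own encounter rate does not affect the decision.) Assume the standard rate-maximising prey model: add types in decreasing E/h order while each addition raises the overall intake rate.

On E and H alone, R = ΣλE/(1+Σλh) = 260.6/1.504 = 173.3 kJ/min.
A: E/h = 739/3.2 = 230.9 kJ/min.
Since 230.9 > R, including A increases the long-run rate.

Yes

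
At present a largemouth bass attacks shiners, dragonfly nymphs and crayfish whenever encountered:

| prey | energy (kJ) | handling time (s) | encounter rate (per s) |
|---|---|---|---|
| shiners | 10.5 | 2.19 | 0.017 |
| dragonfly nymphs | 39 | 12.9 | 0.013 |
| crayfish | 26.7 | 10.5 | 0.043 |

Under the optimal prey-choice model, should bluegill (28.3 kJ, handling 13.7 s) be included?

Intake rate on the current diet: R = (0.017×10.5 + 0.013×39 + 0.043×26.7) / (1 + 0.017×2.19 + 0.013×12.9 + 0.043×10.5) = 1.834/1.656 = 1.107 kJ/s.
bluegill: E/h = 28.3/13.7 = 2.066 kJ/s.
2.066 > 1.107, so adding bluegill raises the average — include it.

Yes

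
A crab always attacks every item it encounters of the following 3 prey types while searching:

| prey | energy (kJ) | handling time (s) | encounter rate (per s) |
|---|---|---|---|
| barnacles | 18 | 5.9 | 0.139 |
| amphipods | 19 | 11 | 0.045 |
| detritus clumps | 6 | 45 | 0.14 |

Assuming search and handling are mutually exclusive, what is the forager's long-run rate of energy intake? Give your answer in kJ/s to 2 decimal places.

Energy encountered per unit search time: 0.139×18 + 0.045×19 + 0.14×6 = 4.197 kJ/s.
Handling time per unit search time: 0.139×5.9 + 0.045×11 + 0.14×45 = 7.615.
Rate = 4.197/(1 + 7.615) = 0.4872 kJ/s.

0.49 kJ/s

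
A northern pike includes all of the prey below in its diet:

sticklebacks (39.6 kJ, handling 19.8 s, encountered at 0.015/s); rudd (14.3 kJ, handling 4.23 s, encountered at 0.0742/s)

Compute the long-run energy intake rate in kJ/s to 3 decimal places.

R = Σλ_iE_i / (1 + Σλ_ih_i)
Numerator: 0.015×39.6 + 0.0742×14.3 = 1.655
Denominator: 1 + 0.015×19.8 + 0.0742×4.23 = 1.611
R = 1.655/1.611 = 1.027 kJ/s

1.027 kJ/s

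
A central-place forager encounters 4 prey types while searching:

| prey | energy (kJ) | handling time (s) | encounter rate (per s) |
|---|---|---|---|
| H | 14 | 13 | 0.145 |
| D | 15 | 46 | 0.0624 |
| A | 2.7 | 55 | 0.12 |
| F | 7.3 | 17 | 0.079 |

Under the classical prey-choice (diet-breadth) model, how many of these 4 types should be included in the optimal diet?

E/h in descending order: H 1.08, F 0.429, D 0.326, A 0.0491 kJ/s. The optimal diet is the largest prefix of this list for which every included type satisfies E_i/h_i > R on the types above it.
Rate on top 1: 0.7036. F: 0.429 < 0.7036 → exclude; stop.
Optimal diet: H — 1 of 4 types.

1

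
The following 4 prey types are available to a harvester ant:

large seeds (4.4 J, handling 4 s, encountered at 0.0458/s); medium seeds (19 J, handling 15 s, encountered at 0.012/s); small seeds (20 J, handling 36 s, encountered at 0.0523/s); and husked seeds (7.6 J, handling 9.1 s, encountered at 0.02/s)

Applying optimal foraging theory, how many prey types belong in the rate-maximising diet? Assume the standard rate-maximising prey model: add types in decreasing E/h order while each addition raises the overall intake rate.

4

E/h in descending order: medium seeds 1.27, large seeds 1.1, husked seeds 0.835, small seeds 0.556 J/s. The optimal diet is the largest prefix of this list for which every included type satisfies E_i/h_i > R on the types above it.
Rate on top 1: 0.1932. large seeds: 1.1 > 0.1932 → include.
Rate on top 2: 0.3151. husked seeds: 0.835 > 0.3151 → include.
Rate on top 3: 0.3763. small seeds: 0.556 > 0.3763 → include.
Optimal diet: medium seeds, large seeds, husked seeds, small seeds — 4 of 4 types.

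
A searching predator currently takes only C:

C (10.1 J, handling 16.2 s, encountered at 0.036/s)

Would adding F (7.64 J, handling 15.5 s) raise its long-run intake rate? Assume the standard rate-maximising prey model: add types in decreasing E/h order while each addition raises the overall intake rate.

Intake rate on the current diet: R = (0.036×10.1) / (1 + 0.036×16.2) = 0.3636/1.583 = 0.2297 J/s.
Profitability of F: 7.64/15.5 = 0.4929 J/s.
0.4929 > 0.2297, so adding F raises the average — include it.

Yes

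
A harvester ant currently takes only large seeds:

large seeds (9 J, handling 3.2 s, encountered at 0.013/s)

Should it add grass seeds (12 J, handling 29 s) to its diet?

Yes

Intake rate on the current diet: R = (0.013×9) / (1 + 0.013×3.2) = 0.117/1.042 = 0.1123 J/s.
grass seeds: E/h = 12/29 = 0.4138 J/s.
Since 0.4138 > R, including grass seeds increases the long-run rate.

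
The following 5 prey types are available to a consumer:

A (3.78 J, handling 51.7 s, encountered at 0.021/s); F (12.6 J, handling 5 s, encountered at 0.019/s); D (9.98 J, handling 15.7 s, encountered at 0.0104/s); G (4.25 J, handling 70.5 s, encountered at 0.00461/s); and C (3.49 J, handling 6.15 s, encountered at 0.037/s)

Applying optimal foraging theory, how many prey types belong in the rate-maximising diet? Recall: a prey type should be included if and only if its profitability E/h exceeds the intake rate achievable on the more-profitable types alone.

Profitabilities (E/h, J/s): F 2.52, D 0.636, C 0.567, A 0.0731, G 0.0603. Add prey in this order while the next type's profitability exceeds the intake rate on those already taken.
Rate on top 1: 0.2186. D: 0.636 > 0.2186 → include.
Rate on top 2: 0.2727. C: 0.567 > 0.2727 → include.
Rate on top 3: 0.3179. A: 0.0731 < 0.3179 → exclude; stop.
Optimal diet: F, D, C — 3 of 5 types.

3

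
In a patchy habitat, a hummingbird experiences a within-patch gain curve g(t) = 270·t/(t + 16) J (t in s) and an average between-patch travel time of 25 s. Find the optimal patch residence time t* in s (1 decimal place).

20.0 s

Maximise g(t)/(T+t): set derivative to zero → g'(t)(T+t) = g(t).
g'(t) = 270·16/(t + 16)². Setting 270·16/(t+16)² = 270t/[(t+16)(25+t)] gives 16(25+t) = t(t+16), so t² = 16×25 = 400.
t* = √400 = 20 s.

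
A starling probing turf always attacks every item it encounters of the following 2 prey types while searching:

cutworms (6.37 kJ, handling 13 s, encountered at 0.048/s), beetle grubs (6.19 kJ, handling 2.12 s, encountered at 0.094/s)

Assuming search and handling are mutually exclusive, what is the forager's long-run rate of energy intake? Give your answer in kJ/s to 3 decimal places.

0.487 kJ/s

R = (0.048×6.37 + 0.094×6.19) / (1 + 0.048×13 + 0.094×2.12) = 0.8876/1.823 = 0.4868 kJ/s.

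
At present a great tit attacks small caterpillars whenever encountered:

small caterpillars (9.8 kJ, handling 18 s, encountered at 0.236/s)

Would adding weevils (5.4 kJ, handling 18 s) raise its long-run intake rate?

Intake rate on the current diet: R = (0.236×9.8) / (1 + 0.236×18) = 2.313/5.248 = 0.4407 kJ/s.
Profitability of weevils: 5.4/18 = 0.3 kJ/s.
0.3 < 0.4407, so adding weevils would lower the average — exclude it.

No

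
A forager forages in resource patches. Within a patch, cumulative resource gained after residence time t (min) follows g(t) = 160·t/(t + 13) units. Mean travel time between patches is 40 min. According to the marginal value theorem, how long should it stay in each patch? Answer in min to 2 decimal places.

22.80 min

Maximise g(t)/(T+t): set derivative to zero → g'(t)(T+t) = g(t).
g'(t) = 160·13/(t + 13)². Setting 160·13/(t+13)² = 160t/[(t+13)(40+t)] gives 13(40+t) = t(t+13), so t² = 13×40 = 520.
t* = √520 = 22.8 min.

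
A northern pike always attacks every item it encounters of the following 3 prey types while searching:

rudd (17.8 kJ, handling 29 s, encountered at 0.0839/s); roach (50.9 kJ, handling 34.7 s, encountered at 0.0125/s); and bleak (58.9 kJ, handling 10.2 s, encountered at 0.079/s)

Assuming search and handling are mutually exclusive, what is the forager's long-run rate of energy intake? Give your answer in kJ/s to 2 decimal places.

R = Σλ_iE_i / (1 + Σλ_ih_i)
Numerator: 0.0839×17.8 + 0.0125×50.9 + 0.079×58.9 = 6.783
Denominator: 1 + 0.0839×29 + 0.0125×34.7 + 0.079×10.2 = 4.673
R = 6.783/4.673 = 1.452 kJ/s

1.45 kJ/s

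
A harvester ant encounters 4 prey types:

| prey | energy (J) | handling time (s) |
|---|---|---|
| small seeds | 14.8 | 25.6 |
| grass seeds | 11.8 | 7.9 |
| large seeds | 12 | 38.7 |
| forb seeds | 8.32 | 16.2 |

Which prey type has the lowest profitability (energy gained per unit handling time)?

large seeds

Profitability E/h (J/s): small seeds = 14.8/25.6 = 0.578, grass seeds = 11.8/7.9 = 1.49, large seeds = 12/38.7 = 0.31, forb seeds = 8.32/16.2 = 0.514.
Ranked: grass seeds > small seeds > forb seeds > large seeds.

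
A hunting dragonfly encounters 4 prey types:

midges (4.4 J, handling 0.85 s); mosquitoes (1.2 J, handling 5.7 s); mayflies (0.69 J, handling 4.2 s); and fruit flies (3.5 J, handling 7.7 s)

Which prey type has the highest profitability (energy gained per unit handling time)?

In descending order of E/h:
midges: 4.4/0.85 = 5.18 J/s
fruit flies: 3.5/7.7 = 0.455 J/s
mosquitoes: 1.2/5.7 = 0.211 J/s
mayflies: 0.69/4.2 = 0.164 J/s

midges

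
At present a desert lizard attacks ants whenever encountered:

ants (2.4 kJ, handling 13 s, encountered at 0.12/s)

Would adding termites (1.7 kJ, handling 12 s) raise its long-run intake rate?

On ants alone, R = ΣλE/(1+Σλh) = 0.288/2.56 = 0.1125 kJ/s.
Profitability of termites: 1.7/12 = 0.1417 kJ/s.
Since 0.1417 > R, including termites increases the long-run rate.

Yes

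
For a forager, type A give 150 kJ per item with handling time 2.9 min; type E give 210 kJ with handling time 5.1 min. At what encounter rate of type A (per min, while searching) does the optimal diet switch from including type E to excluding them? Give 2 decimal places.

The zero-one rule: include type E iff E₂/h₂ > λE₁/(1+λh₁). Equality gives the switch point.
λE₁h₂ = E₂ + λE₂h₁ ⇒ λ = E₂/(E₁h₂ − E₂h₁) = 210/(765 − 609) = 1.346 per min.

1.35 per min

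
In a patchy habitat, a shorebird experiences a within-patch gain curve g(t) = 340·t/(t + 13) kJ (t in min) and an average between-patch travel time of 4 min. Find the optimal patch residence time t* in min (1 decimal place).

7.2 min

Optimal t* satisfies g'(t*) = g(t*)/(T + t*).
g'(t) = 340·13/(t + 13)². Setting 340·13/(t+13)² = 340t/[(t+13)(4+t)] gives 13(4+t) = t(t+13), so t² = 13×4 = 52.
t* = √52 = 7.211 min.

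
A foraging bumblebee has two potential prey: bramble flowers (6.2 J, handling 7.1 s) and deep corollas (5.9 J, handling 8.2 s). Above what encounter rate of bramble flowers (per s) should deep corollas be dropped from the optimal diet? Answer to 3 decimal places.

At the threshold, the rate on bramble flowers alone equals the profitability of deep corollas: λ·6.2/(1 + λ·7.1) = 5.9/8.2 = 0.7195.
Rearranging, λ(6.2 − 0.7195×7.1) = 0.7195, so λ = 0.7195/1.091 = 0.6592 per s.

0.659 per s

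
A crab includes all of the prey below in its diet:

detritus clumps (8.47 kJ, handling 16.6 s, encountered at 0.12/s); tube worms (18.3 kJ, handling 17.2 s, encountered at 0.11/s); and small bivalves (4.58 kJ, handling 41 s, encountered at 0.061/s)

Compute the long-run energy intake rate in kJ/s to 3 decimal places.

R = Σλ_iE_i / (1 + Σλ_ih_i)
Numerator: 0.12×8.47 + 0.11×18.3 + 0.061×4.58 = 3.309
Denominator: 1 + 0.12×16.6 + 0.11×17.2 + 0.061×41 = 7.385
R = 3.309/7.385 = 0.448 kJ/s

0.448 kJ/s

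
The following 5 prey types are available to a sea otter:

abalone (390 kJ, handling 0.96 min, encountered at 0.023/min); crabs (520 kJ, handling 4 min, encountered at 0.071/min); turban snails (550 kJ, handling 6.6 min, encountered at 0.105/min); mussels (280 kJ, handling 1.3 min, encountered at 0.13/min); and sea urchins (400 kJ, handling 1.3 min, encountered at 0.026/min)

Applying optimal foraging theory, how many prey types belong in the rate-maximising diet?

5

E/h in descending order: abalone 406, sea urchins 308, mussels 215, crabs 130, turban snails 83.3 kJ/min. The optimal diet is the largest prefix of this list for which every included type satisfies E_i/h_i > R on the types above it.
Rate on top 1: 8.776. sea urchins: 308 > 8.776 → include.
Rate on top 2: 18.34. mussels: 215 > 18.34 → include.
Rate on top 3: 45.53. crabs: 130 > 45.53 → include.
Rate on top 4: 61.43. turban snails: 83.3 > 61.43 → include.
Optimal diet: abalone, sea urchins, mussels, crabs, turban snails — 5 of 5 types.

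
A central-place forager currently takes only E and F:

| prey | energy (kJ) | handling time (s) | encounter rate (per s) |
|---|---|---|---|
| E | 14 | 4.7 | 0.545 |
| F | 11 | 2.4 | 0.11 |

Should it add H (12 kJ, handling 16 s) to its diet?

No

Intake rate on the current diet: R = (0.545×14 + 0.11×11) / (1 + 0.545×4.7 + 0.11×2.4) = 8.84/3.825 = 2.311 kJ/s.
Profitability of H: 12/16 = 0.75 kJ/s.
0.75 < 2.311, so adding H would lower the average — exclude it.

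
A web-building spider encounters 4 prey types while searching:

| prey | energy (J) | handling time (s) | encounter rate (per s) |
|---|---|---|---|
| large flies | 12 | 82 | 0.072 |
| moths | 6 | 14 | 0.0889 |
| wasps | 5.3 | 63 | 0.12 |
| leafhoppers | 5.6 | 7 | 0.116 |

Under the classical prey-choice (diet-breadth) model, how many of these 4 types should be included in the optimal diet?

2

Rank by E/h (J/s): leafhoppers 0.8, moths 0.429, large flies 0.146, wasps 0.0841. Include each in turn until the next type's E/h falls below the running intake rate.
Rate on top 1: 0.3585. moths: 0.429 > 0.3585 → include.
Rate on top 2: 0.387. large flies: 0.146 < 0.387 → exclude; stop.
Optimal diet: leafhoppers, moths — 2 of 4 types.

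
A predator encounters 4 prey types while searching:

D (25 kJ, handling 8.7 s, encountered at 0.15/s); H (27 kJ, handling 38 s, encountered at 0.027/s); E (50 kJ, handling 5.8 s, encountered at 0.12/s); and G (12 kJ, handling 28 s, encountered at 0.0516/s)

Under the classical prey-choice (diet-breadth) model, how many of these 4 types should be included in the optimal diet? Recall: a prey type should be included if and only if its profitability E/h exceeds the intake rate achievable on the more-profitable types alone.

1

Profitabilities (E/h, kJ/s): E 8.62, D 2.87, H 0.711, G 0.429. Add prey in this order while the next type's profitability exceeds the intake rate on those already taken.
Rate on top 1: 3.538. D: 2.87 < 3.538 → exclude; stop.
Optimal diet: E — 1 of 4 types.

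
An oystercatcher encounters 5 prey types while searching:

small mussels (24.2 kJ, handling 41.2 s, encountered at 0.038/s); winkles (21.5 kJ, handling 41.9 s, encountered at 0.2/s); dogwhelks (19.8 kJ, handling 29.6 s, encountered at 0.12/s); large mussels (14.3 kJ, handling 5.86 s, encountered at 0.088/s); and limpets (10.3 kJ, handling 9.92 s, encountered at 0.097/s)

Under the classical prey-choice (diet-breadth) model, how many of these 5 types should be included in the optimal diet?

Rank by E/h (kJ/s): large mussels 2.44, limpets 1.04, dogwhelks 0.669, small mussels 0.587, winkles 0.513. Include each in turn until the next type's E/h falls below the running intake rate.
Rate on top 1: 0.8303. limpets: 1.04 > 0.8303 → include.
Rate on top 2: 0.911. dogwhelks: 0.669 < 0.911 → exclude; stop.
Optimal diet: large mussels, limpets — 2 of 5 types.

2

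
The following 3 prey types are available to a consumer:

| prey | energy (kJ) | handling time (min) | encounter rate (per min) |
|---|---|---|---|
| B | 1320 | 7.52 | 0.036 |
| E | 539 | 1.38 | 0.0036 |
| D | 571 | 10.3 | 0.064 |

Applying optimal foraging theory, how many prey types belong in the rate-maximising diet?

E/h in descending order: E 391, B 176, D 55.4 kJ/min. The optimal diet is the largest prefix of this list for which every included type satisfies E_i/h_i > R on the types above it.
Rate on top 1: 1.931. B: 176 > 1.931 → include.
Rate on top 2: 38.77. D: 55.4 > 38.77 → include.
Optimal diet: E, B, D — 3 of 3 types.

3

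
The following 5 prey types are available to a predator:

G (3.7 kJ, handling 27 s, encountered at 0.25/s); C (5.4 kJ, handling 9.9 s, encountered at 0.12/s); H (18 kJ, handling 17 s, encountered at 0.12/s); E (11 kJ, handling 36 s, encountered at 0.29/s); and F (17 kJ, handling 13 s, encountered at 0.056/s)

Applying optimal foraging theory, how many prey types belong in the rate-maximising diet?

Rank by E/h (kJ/s): F 1.31, H 1.06, C 0.545, E 0.306, G 0.137. Include each in turn until the next type's E/h falls below the running intake rate.
Rate on top 1: 0.5509. H: 1.06 > 0.5509 → include.
Rate on top 2: 0.8259. C: 0.545 < 0.8259 → exclude; stop.
Optimal diet: F, H — 2 of 5 types.

2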